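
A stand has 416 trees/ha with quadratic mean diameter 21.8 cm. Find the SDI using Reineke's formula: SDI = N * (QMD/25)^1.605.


QMD/25 = 21.8/25 = 0.872
(0.872)^1.605 = exp(1.605 * ln(0.872)) = exp(1.605 * (-0.136966)) = exp(-0.219830) = 0.802655
SDI = 416 * 0.802655 = 333.904 ≈ 334

334


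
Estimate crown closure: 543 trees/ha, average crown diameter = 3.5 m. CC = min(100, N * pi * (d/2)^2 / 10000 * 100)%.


(d/2)^2 = (3.5/2)^2 = 1.75^2 = 3.0625
Crown area = 3.141593 * 3.0625 = 9.62113 m^2
N * area / 10000 * 100 = 543 * 9.62113 / 10000 * 100 = 52.2427
CC = min(100, 52.2427) = 52.2427 ≈ 52.2%

52.2%


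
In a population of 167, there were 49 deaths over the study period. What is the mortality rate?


Mortality rate = 49 / 167 = 0.293413 ≈ 0.2934

0.2934


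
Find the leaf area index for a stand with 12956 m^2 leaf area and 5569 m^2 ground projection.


LAI = 12956 / 5569 = 2.3264 ≈ 2.33

2.33


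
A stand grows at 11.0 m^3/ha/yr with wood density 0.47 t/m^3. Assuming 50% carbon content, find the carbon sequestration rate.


C = 11.0 * 0.47 * 0.5 = 2.585 ≈ 2.59 t C/ha/yr

2.59 t C/ha/yr


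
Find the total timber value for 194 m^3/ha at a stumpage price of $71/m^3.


Value = 194 * 71 = $13774/ha

$13774/ha


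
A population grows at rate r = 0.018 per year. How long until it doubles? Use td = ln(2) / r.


td = ln(2) / 0.018 = 0.693147 / 0.018 = 38.5082 ≈ 38.5 years

38.5 years


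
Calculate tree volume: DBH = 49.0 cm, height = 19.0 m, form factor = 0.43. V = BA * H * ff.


(D/200)^2 = (49.0/200)^2 = 0.245^2 = 0.060025
BA = 3.141593 * 0.060025 = 0.188574 m^2
V = 0.188574 * 19.0 * 0.43 = 1.54065 ≈ 1.541 m^3

1.541 m^3


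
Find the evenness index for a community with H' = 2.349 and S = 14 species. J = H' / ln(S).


ln(14) = 2.63906
J = H' / ln(S) = 2.349 / 2.63906 = 0.890090 ≈ 0.8901

0.8901


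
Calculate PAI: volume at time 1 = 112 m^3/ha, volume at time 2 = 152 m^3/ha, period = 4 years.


PAI = (V2 - V1) / period = (152 - 112) / 4 = 40 / 4 = 10.00 m^3/ha/yr

10.00 m^3/ha/yr


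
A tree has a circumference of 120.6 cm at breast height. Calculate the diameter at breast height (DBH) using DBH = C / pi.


DBH = C / pi = 120.6 / 3.141593 = 38.3882 ≈ 38.39 cm

38.39 cm


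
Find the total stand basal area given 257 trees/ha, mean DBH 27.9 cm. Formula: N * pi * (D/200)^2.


(D/200)^2 = (27.9/200)^2 = 0.1395^2 = 0.01946025
Individual BA = 3.141593 * 0.01946025 = 0.0611362 m^2
Stand BA = 257 * 0.0611362 = 15.7120 ≈ 15.71 m^2/ha

15.71 m^2/ha


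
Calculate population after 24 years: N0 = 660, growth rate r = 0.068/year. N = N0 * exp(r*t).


r*t = 0.068 * 24 = 1.632
exp(1.632) = 5.11409
N = 660 * 5.11409 = 3375.30 ≈ 3375

3375


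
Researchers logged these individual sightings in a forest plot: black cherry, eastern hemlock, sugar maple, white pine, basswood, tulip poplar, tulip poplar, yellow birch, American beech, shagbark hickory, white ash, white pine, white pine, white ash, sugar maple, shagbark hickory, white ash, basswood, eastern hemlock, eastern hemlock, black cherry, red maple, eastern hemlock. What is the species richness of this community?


Total individuals logged = 23
Distinct species (count of individuals): black cherry (2), eastern hemlock (4), sugar maple (2), white pine (3), basswood (2), tulip poplar (2), yellow birch (1), American beech (1), shagbark hickory (2), white ash (3), red maple (1)
Species richness = number of distinct species = 11

11


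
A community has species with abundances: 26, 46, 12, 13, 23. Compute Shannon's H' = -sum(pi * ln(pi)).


Total N = 26 + 46 + 12 + 13 + 23 = 120
Per-species terms:
  p = 26/120 = 0.216667; ln(p) = -1.529394; p*ln(p) = 0.216667 * (-1.529394) = -0.331369
  p = 46/120 = 0.383333; ln(p) = -0.958851; p*ln(p) = 0.383333 * (-0.958851) = -0.367559
  p = 12/120 = 0.100000; ln(p) = -2.302585; p*ln(p) = 0.100000 * (-2.302585) = -0.230259
  p = 13/120 = 0.108333; ln(p) = -2.222545; p*ln(p) = 0.108333 * (-2.222545) = -0.240775
  p = 23/120 = 0.191667; ln(p) = -1.651996; p*ln(p) = 0.191667 * (-1.651996) = -0.316633
sum(p*ln(p)) = (-0.331369) + (-0.367559) + (-0.230259) + (-0.240775) + (-0.316633) = -1.486595
H' = -(-1.486595) = 1.486595 ≈ 1.4866

1.4866


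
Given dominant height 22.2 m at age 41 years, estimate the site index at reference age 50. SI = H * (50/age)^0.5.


50/41 = 1.21951
(1.21951)^0.5 = 1.10431
SI = 22.2 * 1.10431 = 24.5157 ≈ 24.5 m

24.5 m


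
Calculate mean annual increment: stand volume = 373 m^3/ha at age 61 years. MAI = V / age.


MAI = 373 / 61 = 6.1148 ≈ 6.11 m^3/ha/yr

6.11 m^3/ha/yr


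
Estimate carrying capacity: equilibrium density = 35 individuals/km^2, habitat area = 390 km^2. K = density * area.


K = 35 * 390 = 13650 individuals

13650 individuals


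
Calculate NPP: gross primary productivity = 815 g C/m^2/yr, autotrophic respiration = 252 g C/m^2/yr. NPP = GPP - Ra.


NPP = GPP - Ra = 815 - 252 = 563 g C/m^2/yr

563 g C/m^2/yr


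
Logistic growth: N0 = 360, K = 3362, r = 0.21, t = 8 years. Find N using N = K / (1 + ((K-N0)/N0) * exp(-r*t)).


(K - N0)/N0 = (3362 - 360)/360 = 3002/360 = 8.33889
r*t = 0.21 * 8 = 1.68; exp(-1.68) = 0.186374
8.33889 * 0.186374 = 1.55415
1 + 1.55415 = 2.55415
N = 3362 / 2.55415 = 1316.29 ≈ 1316

1316


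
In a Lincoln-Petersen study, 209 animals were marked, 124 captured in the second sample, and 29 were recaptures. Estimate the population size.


N = M * C / R = 209 * 124 / 29 = 25916 / 29 = 893.66 ≈ 894

894 individuals


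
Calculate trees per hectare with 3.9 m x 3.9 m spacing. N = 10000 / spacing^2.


N = 10000 / 3.9^2 = 10000 / 15.21 = 657.462 ≈ 657 trees/ha

657 trees/ha


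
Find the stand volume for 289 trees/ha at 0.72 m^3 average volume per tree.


V_stand = 289 * 0.72 = 208.08 ≈ 208.1 m^3/ha

208.1 m^3/ha


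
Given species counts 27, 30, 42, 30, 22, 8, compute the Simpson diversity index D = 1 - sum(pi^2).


Total N = 27 + 30 + 42 + 30 + 22 + 8 = 159
Per-species terms:
  p = 27/159 = 0.169811; p^2 = 0.169811^2 = 0.028836
  p = 30/159 = 0.188679; p^2 = 0.188679^2 = 0.035600
  p = 42/159 = 0.264151; p^2 = 0.264151^2 = 0.069776
  p = 30/159 = 0.188679; p^2 = 0.188679^2 = 0.035600
  p = 22/159 = 0.138365; p^2 = 0.138365^2 = 0.019145
  p = 8/159 = 0.050314; p^2 = 0.050314^2 = 0.002531
sum(p^2) = 0.028836 + 0.035600 + 0.069776 + 0.035600 + 0.019145 + 0.002531 = 0.191488
D = 1 - 0.191488 = 0.808512 ≈ 0.8085

0.8085


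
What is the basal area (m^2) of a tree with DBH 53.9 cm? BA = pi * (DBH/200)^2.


D/200 = 53.9/200 = 0.2695 m
(D/200)^2 = 0.2695^2 = 0.07263025
BA = 3.141593 * 0.07263025 = 0.228175 ≈ 0.2282 m^2

0.2282 m^2


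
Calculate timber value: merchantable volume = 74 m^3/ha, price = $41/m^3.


Value = 74 * 41 = $3034/ha

$3034/ha


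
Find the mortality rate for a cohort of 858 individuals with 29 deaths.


Mortality rate = 29 / 858 = 0.033800 ≈ 0.0338

0.0338


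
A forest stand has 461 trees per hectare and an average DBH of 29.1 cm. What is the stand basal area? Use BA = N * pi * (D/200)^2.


(D/200)^2 = (29.1/200)^2 = 0.1455^2 = 0.02117025
Individual BA = 3.141593 * 0.02117025 = 0.0665083 m^2
Stand BA = 461 * 0.0665083 = 30.6603 ≈ 30.66 m^2/ha

30.66 m^2/ha


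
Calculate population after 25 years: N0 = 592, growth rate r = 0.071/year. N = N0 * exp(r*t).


r*t = 0.071 * 25 = 1.775
exp(1.775) = 5.90028
N = 592 * 5.90028 = 3492.97 ≈ 3493

3493


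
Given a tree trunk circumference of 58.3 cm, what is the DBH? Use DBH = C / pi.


DBH = C / pi = 58.3 / 3.141593 = 18.5575 ≈ 18.56 cm

18.56 cm


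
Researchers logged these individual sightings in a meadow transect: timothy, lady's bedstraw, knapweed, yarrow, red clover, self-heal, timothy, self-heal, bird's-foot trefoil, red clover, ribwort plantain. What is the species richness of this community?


Total individuals logged = 11
Distinct species (count of individuals): timothy (2), lady's bedstraw (1), knapweed (1), yarrow (1), red clover (2), self-heal (2), bird's-foot trefoil (1), ribwort plantain (1)
Species richness = number of distinct species = 8

8


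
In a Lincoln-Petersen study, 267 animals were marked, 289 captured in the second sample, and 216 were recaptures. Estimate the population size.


N = M * C / R = 267 * 289 / 216 = 77163 / 216 = 357.24 ≈ 357

357 individuals


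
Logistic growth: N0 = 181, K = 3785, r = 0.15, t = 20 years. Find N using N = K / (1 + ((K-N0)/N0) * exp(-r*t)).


(K - N0)/N0 = (3785 - 181)/181 = 3604/181 = 19.9116
r*t = 0.15 * 20 = 3; exp(-3) = 0.0497871
19.9116 * 0.0497871 = 0.991341
1 + 0.991341 = 1.99134
N = 3785 / 1.99134 = 1900.73 ≈ 1901

1901


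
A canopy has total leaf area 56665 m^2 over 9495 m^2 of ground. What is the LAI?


LAI = 56665 / 9495 = 5.9679 ≈ 5.97

5.97


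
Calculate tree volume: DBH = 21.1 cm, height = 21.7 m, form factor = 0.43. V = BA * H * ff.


(D/200)^2 = (21.1/200)^2 = 0.1055^2 = 0.01113025
BA = 3.141593 * 0.01113025 = 0.0349667 m^2
V = 0.0349667 * 21.7 * 0.43 = 0.326274 ≈ 0.326 m^3

0.326 m^3


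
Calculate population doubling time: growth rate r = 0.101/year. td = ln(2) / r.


td = ln(2) / 0.101 = 0.693147 / 0.101 = 6.86284 ≈ 6.9 years

6.9 years


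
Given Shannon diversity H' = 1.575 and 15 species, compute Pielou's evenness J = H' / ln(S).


ln(15) = 2.70805
J = H' / ln(S) = 1.575 / 2.70805 = 0.581599 ≈ 0.5816

0.5816


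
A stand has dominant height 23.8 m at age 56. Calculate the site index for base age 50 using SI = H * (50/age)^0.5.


50/56 = 0.892857
(0.892857)^0.5 = 0.944911
SI = 23.8 * 0.944911 = 22.4889 ≈ 22.5 m

22.5 m


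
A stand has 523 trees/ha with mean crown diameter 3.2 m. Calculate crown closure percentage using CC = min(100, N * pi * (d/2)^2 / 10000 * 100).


(d/2)^2 = (3.2/2)^2 = 1.6^2 = 2.56
Crown area = 3.141593 * 2.56 = 8.04248 m^2
N * area / 10000 * 100 = 523 * 8.04248 / 10000 * 100 = 42.0622
CC = min(100, 42.0622) = 42.0622 ≈ 42.1%

42.1%


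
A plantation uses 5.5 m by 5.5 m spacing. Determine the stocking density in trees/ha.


N = 10000 / 5.5^2 = 10000 / 30.25 = 330.579 ≈ 331 trees/ha

331 trees/ha


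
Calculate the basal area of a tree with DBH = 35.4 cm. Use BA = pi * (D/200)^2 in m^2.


D/200 = 35.4/200 = 0.177 m
(D/200)^2 = 0.177^2 = 0.031329
BA = 3.141593 * 0.031329 = 0.0984230 ≈ 0.0984 m^2

0.0984 m^2


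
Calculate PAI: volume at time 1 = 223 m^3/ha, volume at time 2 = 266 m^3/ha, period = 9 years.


PAI = (V2 - V1) / period = (266 - 223) / 9 = 43 / 9 = 4.7778 ≈ 4.78 m^3/ha/yr

4.78 m^3/ha/yr


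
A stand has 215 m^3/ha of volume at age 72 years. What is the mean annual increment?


MAI = 215 / 72 = 2.9861 ≈ 2.99 m^3/ha/yr

2.99 m^3/ha/yr


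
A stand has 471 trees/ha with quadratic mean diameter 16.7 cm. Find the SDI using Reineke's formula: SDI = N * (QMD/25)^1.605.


QMD/25 = 16.7/25 = 0.668
(0.668)^1.605 = exp(1.605 * ln(0.668)) = exp(1.605 * (-0.403467)) = exp(-0.647565) = 0.523319
SDI = 471 * 0.523319 = 246.483 ≈ 246

246


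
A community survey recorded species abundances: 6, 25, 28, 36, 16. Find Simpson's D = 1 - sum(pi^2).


Total N = 6 + 25 + 28 + 36 + 16 = 111
Per-species terms:
  p = 6/111 = 0.054054; p^2 = 0.054054^2 = 0.002922
  p = 25/111 = 0.225225; p^2 = 0.225225^2 = 0.050726
  p = 28/111 = 0.252252; p^2 = 0.252252^2 = 0.063631
  p = 36/111 = 0.324324; p^2 = 0.324324^2 = 0.105186
  p = 16/111 = 0.144144; p^2 = 0.144144^2 = 0.020777
sum(p^2) = 0.002922 + 0.050726 + 0.063631 + 0.105186 + 0.020777 = 0.243242
D = 1 - 0.243242 = 0.756758 ≈ 0.7568

0.7568


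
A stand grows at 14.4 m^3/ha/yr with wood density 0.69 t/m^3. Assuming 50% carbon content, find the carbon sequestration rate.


C = 14.4 * 0.69 * 0.5 = 4.968 ≈ 4.97 t C/ha/yr

4.97 t C/ha/yr


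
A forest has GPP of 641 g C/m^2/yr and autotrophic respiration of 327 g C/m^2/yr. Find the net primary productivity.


NPP = GPP - Ra = 641 - 327 = 314 g C/m^2/yr

314 g C/m^2/yr


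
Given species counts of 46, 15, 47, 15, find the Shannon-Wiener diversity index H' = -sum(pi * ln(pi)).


Total N = 46 + 15 + 47 + 15 = 123
Per-species terms:
  p = 46/123 = 0.373984; ln(p) = -0.983542; p*ln(p) = 0.373984 * (-0.983542) = -0.367829
  p = 15/123 = 0.121951; ln(p) = -2.104136; p*ln(p) = 0.121951 * (-2.104136) = -0.256601
  p = 47/123 = 0.382114; ln(p) = -0.962036; p*ln(p) = 0.382114 * (-0.962036) = -0.367607
  p = 15/123 = 0.121951; ln(p) = -2.104136; p*ln(p) = 0.121951 * (-2.104136) = -0.256601
sum(p*ln(p)) = (-0.367829) + (-0.256601) + (-0.367607) + (-0.256601) = -1.248638
H' = -(-1.248638) = 1.248638 ≈ 1.2486

1.2486


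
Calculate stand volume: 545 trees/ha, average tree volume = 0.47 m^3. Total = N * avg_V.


V_stand = 545 * 0.47 = 256.15 ≈ 256.2 m^3/ha

256.2 m^3/ha


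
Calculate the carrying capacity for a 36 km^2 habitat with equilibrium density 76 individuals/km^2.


K = 76 * 36 = 2736 individuals

2736 individuals


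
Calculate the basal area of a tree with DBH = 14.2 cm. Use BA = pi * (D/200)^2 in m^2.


D/200 = 14.2/200 = 0.071 m
(D/200)^2 = 0.071^2 = 0.005041
BA = 3.141593 * 0.005041 = 0.0158368 ≈ 0.0158 m^2

0.0158 m^2


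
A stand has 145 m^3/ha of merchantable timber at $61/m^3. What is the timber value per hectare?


Value = 145 * 61 = $8845/ha

$8845/ha


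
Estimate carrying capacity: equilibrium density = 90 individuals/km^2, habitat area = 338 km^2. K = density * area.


K = 90 * 338 = 30420 individuals

30420 individuals


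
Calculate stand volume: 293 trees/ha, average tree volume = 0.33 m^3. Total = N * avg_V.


V_stand = 293 * 0.33 = 96.69 ≈ 96.7 m^3/ha

96.7 m^3/ha


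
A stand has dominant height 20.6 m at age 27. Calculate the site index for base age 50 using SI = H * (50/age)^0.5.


50/27 = 1.85185
(1.85185)^0.5 = 1.36083
SI = 20.6 * 1.36083 = 28.0331 ≈ 28.0 m

28.0 m


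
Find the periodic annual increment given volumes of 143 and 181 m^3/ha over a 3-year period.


PAI = (V2 - V1) / period = (181 - 143) / 3 = 38 / 3 = 12.6667 ≈ 12.67 m^3/ha/yr

12.67 m^3/ha/yr


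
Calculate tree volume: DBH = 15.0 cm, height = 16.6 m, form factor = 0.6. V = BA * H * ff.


(D/200)^2 = (15.0/200)^2 = 0.075^2 = 0.005625
BA = 3.141593 * 0.005625 = 0.0176715 m^2
V = 0.0176715 * 16.6 * 0.6 = 0.176008 ≈ 0.176 m^3

0.176 m^3


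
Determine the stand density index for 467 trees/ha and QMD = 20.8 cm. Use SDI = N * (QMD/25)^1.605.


QMD/25 = 20.8/25 = 0.832
(0.832)^1.605 = exp(1.605 * ln(0.832)) = exp(1.605 * (-0.183923)) = exp(-0.295196) = 0.744386
SDI = 467 * 0.744386 = 347.628 ≈ 348

348


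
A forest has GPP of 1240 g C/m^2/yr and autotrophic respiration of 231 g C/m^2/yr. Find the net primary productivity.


NPP = GPP - Ra = 1240 - 231 = 1009 g C/m^2/yr

1009 g C/m^2/yr


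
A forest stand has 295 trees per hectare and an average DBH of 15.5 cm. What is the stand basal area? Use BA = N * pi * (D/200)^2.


(D/200)^2 = (15.5/200)^2 = 0.0775^2 = 0.00600625
Individual BA = 3.141593 * 0.00600625 = 0.0188692 m^2
Stand BA = 295 * 0.0188692 = 5.56641 ≈ 5.57 m^2/ha

5.57 m^2/ha


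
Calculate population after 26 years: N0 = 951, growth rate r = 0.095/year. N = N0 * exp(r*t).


r*t = 0.095 * 26 = 2.47
exp(2.47) = 11.8224
N = 951 * 11.8224 = 11243.1 ≈ 11243

11243


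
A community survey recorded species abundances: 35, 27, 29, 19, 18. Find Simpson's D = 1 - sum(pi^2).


Total N = 35 + 27 + 29 + 19 + 18 = 128
Per-species terms:
  p = 35/128 = 0.273438; p^2 = 0.273438^2 = 0.074768
  p = 27/128 = 0.210938; p^2 = 0.210938^2 = 0.044495
  p = 29/128 = 0.226563; p^2 = 0.226563^2 = 0.051331
  p = 19/128 = 0.148438; p^2 = 0.148438^2 = 0.022034
  p = 18/128 = 0.140625; p^2 = 0.140625^2 = 0.019775
sum(p^2) = 0.074768 + 0.044495 + 0.051331 + 0.022034 + 0.019775 = 0.212403
D = 1 - 0.212403 = 0.787597 ≈ 0.7876

0.7876


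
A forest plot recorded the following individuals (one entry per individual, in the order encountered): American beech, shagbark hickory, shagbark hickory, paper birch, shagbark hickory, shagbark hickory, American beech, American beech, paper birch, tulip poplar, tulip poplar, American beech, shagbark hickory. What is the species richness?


Total individuals logged = 13
Distinct species (count of individuals): American beech (4), shagbark hickory (5), paper birch (2), tulip poplar (2)
Species richness = number of distinct species = 4

4


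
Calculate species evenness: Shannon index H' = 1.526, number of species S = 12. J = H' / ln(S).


ln(12) = 2.48491
J = H' / ln(S) = 1.526 / 2.48491 = 0.614107 ≈ 0.6141

0.6141


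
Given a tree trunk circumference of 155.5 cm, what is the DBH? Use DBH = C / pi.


DBH = C / pi = 155.5 / 3.141593 = 49.4972 ≈ 49.50 cm

49.50 cm


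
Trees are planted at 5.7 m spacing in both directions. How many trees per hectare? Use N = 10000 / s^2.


N = 10000 / 5.7^2 = 10000 / 32.49 = 307.787 ≈ 308 trees/ha

308 trees/ha


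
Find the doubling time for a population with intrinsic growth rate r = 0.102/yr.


td = ln(2) / 0.102 = 0.693147 / 0.102 = 6.79556 ≈ 6.8 years

6.8 years


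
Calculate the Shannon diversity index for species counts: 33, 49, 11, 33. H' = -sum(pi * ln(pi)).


Total N = 33 + 49 + 11 + 33 = 126
Per-species terms:
  p = 33/126 = 0.261905; ln(p) = -1.339773; p*ln(p) = 0.261905 * (-1.339773) = -0.350893
  p = 49/126 = 0.388889; ln(p) = -0.944461; p*ln(p) = 0.388889 * (-0.944461) = -0.367290
  p = 11/126 = 0.087302; ln(p) = -2.438382; p*ln(p) = 0.087302 * (-2.438382) = -0.212876
  p = 33/126 = 0.261905; ln(p) = -1.339773; p*ln(p) = 0.261905 * (-1.339773) = -0.350893
sum(p*ln(p)) = (-0.350893) + (-0.367290) + (-0.212876) + (-0.350893) = -1.281952
H' = -(-1.281952) = 1.281952 ≈ 1.2820

1.2820


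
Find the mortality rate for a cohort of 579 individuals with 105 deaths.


Mortality rate = 105 / 579 = 0.181347 ≈ 0.1813

0.1813


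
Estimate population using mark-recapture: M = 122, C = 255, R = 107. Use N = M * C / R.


N = M * C / R = 122 * 255 / 107 = 31110 / 107 = 290.75 ≈ 291

291 individuals


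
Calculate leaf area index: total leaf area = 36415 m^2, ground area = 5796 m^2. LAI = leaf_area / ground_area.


LAI = 36415 / 5796 = 6.2828 ≈ 6.28

6.28


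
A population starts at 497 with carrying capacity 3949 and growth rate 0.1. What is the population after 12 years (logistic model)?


(K - N0)/N0 = (3949 - 497)/497 = 3452/497 = 6.94567
r*t = 0.1 * 12 = 1.2; exp(-1.2) = 0.301194
6.94567 * 0.301194 = 2.09199
1 + 2.09199 = 3.09199
N = 3949 / 3.09199 = 1277.17 ≈ 1277

1277


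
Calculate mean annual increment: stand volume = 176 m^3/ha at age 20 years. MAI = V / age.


MAI = 176 / 20 = 8.80 m^3/ha/yr

8.80 m^3/ha/yr


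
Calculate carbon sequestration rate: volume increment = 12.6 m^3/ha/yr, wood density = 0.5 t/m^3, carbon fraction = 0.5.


C = 12.6 * 0.5 * 0.5 = 3.15 t C/ha/yr

3.15 t C/ha/yr


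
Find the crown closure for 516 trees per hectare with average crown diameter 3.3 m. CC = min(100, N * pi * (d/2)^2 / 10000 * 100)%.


(d/2)^2 = (3.3/2)^2 = 1.65^2 = 2.7225
Crown area = 3.141593 * 2.7225 = 8.55299 m^2
N * area / 10000 * 100 = 516 * 8.55299 / 10000 * 100 = 44.1334
CC = min(100, 44.1334) = 44.1334 ≈ 44.1%

44.1%


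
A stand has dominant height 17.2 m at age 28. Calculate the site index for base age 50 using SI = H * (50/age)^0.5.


50/28 = 1.78571
(1.78571)^0.5 = 1.33630
SI = 17.2 * 1.33630 = 22.9844 ≈ 23.0 m

23.0 m


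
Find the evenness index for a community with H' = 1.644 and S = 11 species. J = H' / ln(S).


ln(11) = 2.39790
J = H' / ln(S) = 1.644 / 2.39790 = 0.685600 ≈ 0.6856

0.6856


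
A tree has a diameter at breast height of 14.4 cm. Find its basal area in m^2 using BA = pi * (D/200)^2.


D/200 = 14.4/200 = 0.072 m
(D/200)^2 = 0.072^2 = 0.005184
BA = 3.141593 * 0.005184 = 0.0162860 ≈ 0.0163 m^2

0.0163 m^2


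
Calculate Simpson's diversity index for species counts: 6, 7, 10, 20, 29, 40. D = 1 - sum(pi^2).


Total N = 6 + 7 + 10 + 20 + 29 + 40 = 112
Per-species terms:
  p = 6/112 = 0.053571; p^2 = 0.053571^2 = 0.002870
  p = 7/112 = 0.062500; p^2 = 0.062500^2 = 0.003906
  p = 10/112 = 0.089286; p^2 = 0.089286^2 = 0.007972
  p = 20/112 = 0.178571; p^2 = 0.178571^2 = 0.031888
  p = 29/112 = 0.258929; p^2 = 0.258929^2 = 0.067044
  p = 40/112 = 0.357143; p^2 = 0.357143^2 = 0.127551
sum(p^2) = 0.002870 + 0.003906 + 0.007972 + 0.031888 + 0.067044 + 0.127551 = 0.241231
D = 1 - 0.241231 = 0.758769 ≈ 0.7588

0.7588


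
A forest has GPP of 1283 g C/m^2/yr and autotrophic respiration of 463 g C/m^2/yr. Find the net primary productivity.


NPP = GPP - Ra = 1283 - 463 = 820 g C/m^2/yr

820 g C/m^2/yr


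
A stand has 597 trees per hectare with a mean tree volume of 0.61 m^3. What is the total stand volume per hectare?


V_stand = 597 * 0.61 = 364.17 ≈ 364.2 m^3/ha

364.2 m^3/ha


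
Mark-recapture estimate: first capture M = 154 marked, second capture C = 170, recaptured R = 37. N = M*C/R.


N = M * C / R = 154 * 170 / 37 = 26180 / 37 = 707.57 ≈ 708

708 individuals


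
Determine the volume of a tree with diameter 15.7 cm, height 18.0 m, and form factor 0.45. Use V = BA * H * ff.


(D/200)^2 = (15.7/200)^2 = 0.0785^2 = 0.00616225
BA = 3.141593 * 0.00616225 = 0.0193593 m^2
V = 0.0193593 * 18.0 * 0.45 = 0.156810 ≈ 0.157 m^3

0.157 m^3


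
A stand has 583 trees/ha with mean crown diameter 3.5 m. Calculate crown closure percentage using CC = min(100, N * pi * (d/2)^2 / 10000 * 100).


(d/2)^2 = (3.5/2)^2 = 1.75^2 = 3.0625
Crown area = 3.141593 * 3.0625 = 9.62113 m^2
N * area / 10000 * 100 = 583 * 9.62113 / 10000 * 100 = 56.0912
CC = min(100, 56.0912) = 56.0912 ≈ 56.1%

56.1%


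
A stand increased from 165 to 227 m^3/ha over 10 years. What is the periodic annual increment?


PAI = (V2 - V1) / period = (227 - 165) / 10 = 62 / 10 = 6.20 m^3/ha/yr

6.20 m^3/ha/yr


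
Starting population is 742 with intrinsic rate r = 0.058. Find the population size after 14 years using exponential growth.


r*t = 0.058 * 14 = 0.812
exp(0.812) = 2.25241
N = 742 * 2.25241 = 1671.29 ≈ 1671

1671


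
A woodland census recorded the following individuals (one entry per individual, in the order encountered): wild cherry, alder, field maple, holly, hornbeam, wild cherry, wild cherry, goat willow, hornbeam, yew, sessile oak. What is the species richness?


Total individuals logged = 11
Distinct species (count of individuals): wild cherry (3), alder (1), field maple (1), holly (1), hornbeam (2), goat willow (1), yew (1), sessile oak (1)
Species richness = number of distinct species = 8

8


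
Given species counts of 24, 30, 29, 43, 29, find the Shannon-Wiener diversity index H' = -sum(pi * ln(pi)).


Total N = 24 + 30 + 29 + 43 + 29 = 155
Per-species terms:
  p = 24/155 = 0.154839; ln(p) = -1.865369; p*ln(p) = 0.154839 * (-1.865369) = -0.288832
  p = 30/155 = 0.193548; ln(p) = -1.642230; p*ln(p) = 0.193548 * (-1.642230) = -0.317850
  p = 29/155 = 0.187097; ln(p) = -1.676128; p*ln(p) = 0.187097 * (-1.676128) = -0.313599
  p = 43/155 = 0.277419; ln(p) = -1.282226; p*ln(p) = 0.277419 * (-1.282226) = -0.355714
  p = 29/155 = 0.187097; ln(p) = -1.676128; p*ln(p) = 0.187097 * (-1.676128) = -0.313599
sum(p*ln(p)) = (-0.288832) + (-0.317850) + (-0.313599) + (-0.355714) + (-0.313599) = -1.589594
H' = -(-1.589594) = 1.589594 ≈ 1.5896

1.5896


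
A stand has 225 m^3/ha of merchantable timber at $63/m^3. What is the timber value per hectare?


Value = 225 * 63 = $14175/ha

$14175/ha


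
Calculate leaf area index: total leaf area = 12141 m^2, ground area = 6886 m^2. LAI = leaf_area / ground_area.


LAI = 12141 / 6886 = 1.7631 ≈ 1.76

1.76


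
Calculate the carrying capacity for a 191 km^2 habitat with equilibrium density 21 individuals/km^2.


K = 21 * 191 = 4011 individuals

4011 individuals


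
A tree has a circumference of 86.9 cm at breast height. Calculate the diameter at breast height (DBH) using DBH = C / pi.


DBH = C / pi = 86.9 / 3.141593 = 27.6611 ≈ 27.66 cm

27.66 cm


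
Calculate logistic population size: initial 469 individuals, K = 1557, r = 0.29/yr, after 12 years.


(K - N0)/N0 = (1557 - 469)/469 = 1088/469 = 2.31983
r*t = 0.29 * 12 = 3.48; exp(-3.48) = 0.0308074
2.31983 * 0.0308074 = 0.0714679
1 + 0.0714679 = 1.07147
N = 1557 / 1.07147 = 1453.14 ≈ 1453

1453


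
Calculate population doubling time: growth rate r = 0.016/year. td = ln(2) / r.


td = ln(2) / 0.016 = 0.693147 / 0.016 = 43.3217 ≈ 43.3 years

43.3 years


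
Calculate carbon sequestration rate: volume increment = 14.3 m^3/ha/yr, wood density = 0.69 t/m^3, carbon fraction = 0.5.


C = 14.3 * 0.69 * 0.5 = 4.9335 ≈ 4.93 t C/ha/yr

4.93 t C/ha/yr


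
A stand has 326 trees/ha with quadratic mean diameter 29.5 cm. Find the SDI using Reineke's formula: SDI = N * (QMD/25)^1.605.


QMD/25 = 29.5/25 = 1.18
(1.18)^1.605 = exp(1.605 * ln(1.18)) = exp(1.605 * 0.165514) = exp(0.265650) = 1.30428
SDI = 326 * 1.30428 = 425.195 ≈ 425

425


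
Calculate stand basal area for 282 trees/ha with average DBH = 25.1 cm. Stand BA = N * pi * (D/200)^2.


(D/200)^2 = (25.1/200)^2 = 0.1255^2 = 0.01575025
Individual BA = 3.141593 * 0.01575025 = 0.0494809 m^2
Stand BA = 282 * 0.0494809 = 13.9536 ≈ 13.95 m^2/ha

13.95 m^2/ha


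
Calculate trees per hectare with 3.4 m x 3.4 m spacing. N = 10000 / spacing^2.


N = 10000 / 3.4^2 = 10000 / 11.56 = 865.052 ≈ 865 trees/ha

865 trees/ha


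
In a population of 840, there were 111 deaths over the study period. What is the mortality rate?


Mortality rate = 111 / 840 = 0.132143 ≈ 0.1321

0.1321


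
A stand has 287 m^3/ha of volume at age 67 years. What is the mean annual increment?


MAI = 287 / 67 = 4.2836 ≈ 4.28 m^3/ha/yr

4.28 m^3/ha/yr


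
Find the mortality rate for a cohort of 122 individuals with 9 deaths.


Mortality rate = 9 / 122 = 0.073770 ≈ 0.0738

0.0738


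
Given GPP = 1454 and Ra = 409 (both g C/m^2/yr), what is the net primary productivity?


NPP = GPP - Ra = 1454 - 409 = 1045 g C/m^2/yr

1045 g C/m^2/yr


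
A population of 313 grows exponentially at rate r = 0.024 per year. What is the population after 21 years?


r*t = 0.024 * 21 = 0.504
exp(0.504) = 1.65533
N = 313 * 1.65533 = 518.118 ≈ 518

518


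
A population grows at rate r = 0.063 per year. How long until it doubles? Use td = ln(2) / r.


td = ln(2) / 0.063 = 0.693147 / 0.063 = 11.0023 ≈ 11.0 years

11.0 years


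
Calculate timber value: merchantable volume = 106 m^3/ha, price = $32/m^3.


Value = 106 * 32 = $3392/ha

$3392/ha


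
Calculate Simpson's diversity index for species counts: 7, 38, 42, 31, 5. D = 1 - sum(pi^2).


Total N = 7 + 38 + 42 + 31 + 5 = 123
Per-species terms:
  p = 7/123 = 0.056911; p^2 = 0.056911^2 = 0.003239
  p = 38/123 = 0.308943; p^2 = 0.308943^2 = 0.095446
  p = 42/123 = 0.341463; p^2 = 0.341463^2 = 0.116597
  p = 31/123 = 0.252033; p^2 = 0.252033^2 = 0.063521
  p = 5/123 = 0.040650; p^2 = 0.040650^2 = 0.001652
sum(p^2) = 0.003239 + 0.095446 + 0.116597 + 0.063521 + 0.001652 = 0.280455
D = 1 - 0.280455 = 0.719545 ≈ 0.7195

0.7195


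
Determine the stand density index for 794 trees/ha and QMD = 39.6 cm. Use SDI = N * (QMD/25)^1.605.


QMD/25 = 39.6/25 = 1.584
(1.584)^1.605 = exp(1.605 * ln(1.584)) = exp(1.605 * 0.459953) = exp(0.738225) = 2.09222
SDI = 794 * 2.09222 = 1661.22 ≈ 1661

1661


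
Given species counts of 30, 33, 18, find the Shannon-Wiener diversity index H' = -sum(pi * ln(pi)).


Total N = 30 + 33 + 18 = 81
Per-species terms:
  p = 30/81 = 0.370370; ln(p) = -0.993253; p*ln(p) = 0.370370 * (-0.993253) = -0.367871
  p = 33/81 = 0.407407; ln(p) = -0.897943; p*ln(p) = 0.407407 * (-0.897943) = -0.365828
  p = 18/81 = 0.222222; ln(p) = -1.504078; p*ln(p) = 0.222222 * (-1.504078) = -0.334239
sum(p*ln(p)) = (-0.367871) + (-0.365828) + (-0.334239) = -1.067938
H' = -(-1.067938) = 1.067938 ≈ 1.0679

1.0679


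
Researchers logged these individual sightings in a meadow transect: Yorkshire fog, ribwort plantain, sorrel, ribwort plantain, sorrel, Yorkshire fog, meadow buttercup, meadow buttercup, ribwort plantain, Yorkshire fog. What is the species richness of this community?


Total individuals logged = 10
Distinct species (count of individuals): Yorkshire fog (3), ribwort plantain (3), sorrel (2), meadow buttercup (2)
Species richness = number of distinct species = 4

4


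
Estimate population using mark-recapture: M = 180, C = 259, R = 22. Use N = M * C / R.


N = M * C / R = 180 * 259 / 22 = 46620 / 22 = 2119.09 ≈ 2119

2119 individuals


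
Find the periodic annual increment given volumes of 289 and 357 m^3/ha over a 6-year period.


PAI = (V2 - V1) / period = (357 - 289) / 6 = 68 / 6 = 11.3333 ≈ 11.33 m^3/ha/yr

11.33 m^3/ha/yr


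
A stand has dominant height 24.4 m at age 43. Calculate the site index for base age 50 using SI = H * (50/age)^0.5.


50/43 = 1.16279
(1.16279)^0.5 = 1.07833
SI = 24.4 * 1.07833 = 26.3113 ≈ 26.3 m

26.3 m


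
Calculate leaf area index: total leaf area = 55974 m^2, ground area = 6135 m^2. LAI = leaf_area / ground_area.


LAI = 55974 / 6135 = 9.1237 ≈ 9.12

9.12


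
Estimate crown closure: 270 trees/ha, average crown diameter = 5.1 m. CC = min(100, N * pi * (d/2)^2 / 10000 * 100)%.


(d/2)^2 = (5.1/2)^2 = 2.55^2 = 6.5025
Crown area = 3.141593 * 6.5025 = 20.4282 m^2
N * area / 10000 * 100 = 270 * 20.4282 / 10000 * 100 = 55.1561
CC = min(100, 55.1561) = 55.1561 ≈ 55.2%

55.2%


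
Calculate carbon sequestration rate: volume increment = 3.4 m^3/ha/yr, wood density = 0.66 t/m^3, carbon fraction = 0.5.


C = 3.4 * 0.66 * 0.5 = 1.122 ≈ 1.12 t C/ha/yr

1.12 t C/ha/yr


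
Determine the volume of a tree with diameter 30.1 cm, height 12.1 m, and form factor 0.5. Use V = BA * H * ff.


(D/200)^2 = (30.1/200)^2 = 0.1505^2 = 0.02265025
BA = 3.141593 * 0.02265025 = 0.0711579 m^2
V = 0.0711579 * 12.1 * 0.5 = 0.430505 ≈ 0.431 m^3

0.431 m^3


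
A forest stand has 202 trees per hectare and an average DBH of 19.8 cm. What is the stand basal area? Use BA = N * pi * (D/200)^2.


(D/200)^2 = (19.8/200)^2 = 0.099^2 = 0.009801
Individual BA = 3.141593 * 0.009801 = 0.0307908 m^2
Stand BA = 202 * 0.0307908 = 6.21974 ≈ 6.22 m^2/ha

6.22 m^2/ha


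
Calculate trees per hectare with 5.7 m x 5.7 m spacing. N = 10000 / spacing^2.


N = 10000 / 5.7^2 = 10000 / 32.49 = 307.787 ≈ 308 trees/ha

308 trees/ha


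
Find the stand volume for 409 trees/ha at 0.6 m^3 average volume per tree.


V_stand = 409 * 0.6 = 245.4 m^3/ha

245.4 m^3/ha


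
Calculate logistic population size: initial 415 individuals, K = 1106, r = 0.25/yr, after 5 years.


(K - N0)/N0 = (1106 - 415)/415 = 691/415 = 1.66506
r*t = 0.25 * 5 = 1.25; exp(-1.25) = 0.286505
1.66506 * 0.286505 = 0.477048
1 + 0.477048 = 1.47705
N = 1106 / 1.47705 = 748.790 ≈ 749

749


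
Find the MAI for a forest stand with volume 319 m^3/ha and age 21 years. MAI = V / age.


MAI = 319 / 21 = 15.1905 ≈ 15.19 m^3/ha/yr

15.19 m^3/ha/yr


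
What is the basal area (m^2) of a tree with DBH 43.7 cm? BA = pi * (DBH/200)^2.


D/200 = 43.7/200 = 0.2185 m
(D/200)^2 = 0.2185^2 = 0.04774225
BA = 3.141593 * 0.04774225 = 0.149987 ≈ 0.1500 m^2

0.1500 m^2


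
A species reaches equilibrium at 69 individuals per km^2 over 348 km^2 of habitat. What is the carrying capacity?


K = 69 * 348 = 24012 individuals

24012 individuals


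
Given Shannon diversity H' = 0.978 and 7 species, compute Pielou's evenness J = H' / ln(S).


ln(7) = 1.94591
J = H' / ln(S) = 0.978 / 1.94591 = 0.502593 ≈ 0.5026

0.5026


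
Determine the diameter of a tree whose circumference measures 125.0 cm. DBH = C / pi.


DBH = C / pi = 125.0 / 3.141593 = 39.7887 ≈ 39.79 cm

39.79 cm


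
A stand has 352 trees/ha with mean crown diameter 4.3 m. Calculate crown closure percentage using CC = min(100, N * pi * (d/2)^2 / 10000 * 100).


(d/2)^2 = (4.3/2)^2 = 2.15^2 = 4.6225
Crown area = 3.141593 * 4.6225 = 14.5220 m^2
N * area / 10000 * 100 = 352 * 14.5220 / 10000 * 100 = 51.1174
CC = min(100, 51.1174) = 51.1174 ≈ 51.1%

51.1%


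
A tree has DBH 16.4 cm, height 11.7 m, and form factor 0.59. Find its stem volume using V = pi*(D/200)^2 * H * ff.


(D/200)^2 = (16.4/200)^2 = 0.082^2 = 0.006724
BA = 3.141593 * 0.006724 = 0.0211241 m^2
V = 0.0211241 * 11.7 * 0.59 = 0.145820 ≈ 0.146 m^3

0.146 m^3


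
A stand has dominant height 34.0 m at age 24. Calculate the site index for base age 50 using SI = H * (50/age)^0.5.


50/24 = 2.08333
(2.08333)^0.5 = 1.44337
SI = 34.0 * 1.44337 = 49.0746 ≈ 49.1 m

49.1 m


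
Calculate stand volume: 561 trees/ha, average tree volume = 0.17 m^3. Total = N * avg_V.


V_stand = 561 * 0.17 = 95.37 ≈ 95.4 m^3/ha

95.4 m^3/ha


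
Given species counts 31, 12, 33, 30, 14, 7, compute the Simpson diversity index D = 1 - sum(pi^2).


Total N = 31 + 12 + 33 + 30 + 14 + 7 = 127
Per-species terms:
  p = 31/127 = 0.244094; p^2 = 0.244094^2 = 0.059582
  p = 12/127 = 0.094488; p^2 = 0.094488^2 = 0.008928
  p = 33/127 = 0.259843; p^2 = 0.259843^2 = 0.067518
  p = 30/127 = 0.236220; p^2 = 0.236220^2 = 0.055800
  p = 14/127 = 0.110236; p^2 = 0.110236^2 = 0.012152
  p = 7/127 = 0.055118; p^2 = 0.055118^2 = 0.003038
sum(p^2) = 0.059582 + 0.008928 + 0.067518 + 0.055800 + 0.012152 + 0.003038 = 0.207018
D = 1 - 0.207018 = 0.792982 ≈ 0.7930

0.7930


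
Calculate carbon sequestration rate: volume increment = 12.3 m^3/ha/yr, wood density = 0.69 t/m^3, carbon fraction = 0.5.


C = 12.3 * 0.69 * 0.5 = 4.2435 ≈ 4.24 t C/ha/yr

4.24 t C/ha/yr


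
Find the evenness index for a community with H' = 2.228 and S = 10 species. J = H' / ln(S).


ln(10) = 2.30259
J = H' / ln(S) = 2.228 / 2.30259 = 0.967606 ≈ 0.9676

0.9676


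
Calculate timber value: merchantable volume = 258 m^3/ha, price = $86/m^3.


Value = 258 * 86 = $22188/ha

$22188/ha


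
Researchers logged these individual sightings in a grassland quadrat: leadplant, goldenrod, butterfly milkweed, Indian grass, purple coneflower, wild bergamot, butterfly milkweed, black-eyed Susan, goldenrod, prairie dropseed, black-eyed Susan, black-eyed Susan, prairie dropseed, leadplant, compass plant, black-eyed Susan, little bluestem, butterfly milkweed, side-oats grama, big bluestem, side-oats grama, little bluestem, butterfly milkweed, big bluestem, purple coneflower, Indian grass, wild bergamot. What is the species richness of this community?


Total individuals logged = 27
Distinct species (count of individuals): leadplant (2), goldenrod (2), butterfly milkweed (4), Indian grass (2), purple coneflower (2), wild bergamot (2), black-eyed Susan (4), prairie dropseed (2), compass plant (1), little bluestem (2), side-oats grama (2), big bluestem (2)
Species richness = number of distinct species = 12

12


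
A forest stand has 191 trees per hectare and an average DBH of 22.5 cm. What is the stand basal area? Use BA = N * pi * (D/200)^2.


(D/200)^2 = (22.5/200)^2 = 0.1125^2 = 0.01265625
Individual BA = 3.141593 * 0.01265625 = 0.0397608 m^2
Stand BA = 191 * 0.0397608 = 7.59431 ≈ 7.59 m^2/ha

7.59 m^2/ha


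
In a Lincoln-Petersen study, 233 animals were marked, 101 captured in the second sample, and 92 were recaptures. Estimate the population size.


N = M * C / R = 233 * 101 / 92 = 23533 / 92 = 255.79 ≈ 256

256 individuals


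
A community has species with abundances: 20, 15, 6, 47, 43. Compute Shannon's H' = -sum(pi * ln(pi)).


Total N = 20 + 15 + 6 + 47 + 43 = 131
Per-species terms:
  p = 20/131 = 0.152672; ln(p) = -1.879463; p*ln(p) = 0.152672 * (-1.879463) = -0.286941
  p = 15/131 = 0.114504; ln(p) = -2.167146; p*ln(p) = 0.114504 * (-2.167146) = -0.248147
  p = 6/131 = 0.045802; ln(p) = -3.083428; p*ln(p) = 0.045802 * (-3.083428) = -0.141227
  p = 47/131 = 0.358779; ln(p) = -1.025049; p*ln(p) = 0.358779 * (-1.025049) = -0.367766
  p = 43/131 = 0.328244; ln(p) = -1.113998; p*ln(p) = 0.328244 * (-1.113998) = -0.365663
sum(p*ln(p)) = (-0.286941) + (-0.248147) + (-0.141227) + (-0.367766) + (-0.365663) = -1.409744
H' = -(-1.409744) = 1.409744 ≈ 1.4097

1.4097


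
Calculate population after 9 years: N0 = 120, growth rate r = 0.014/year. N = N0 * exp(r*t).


r*t = 0.014 * 9 = 0.126
exp(0.126) = 1.13428
N = 120 * 1.13428 = 136.114 ≈ 136

136


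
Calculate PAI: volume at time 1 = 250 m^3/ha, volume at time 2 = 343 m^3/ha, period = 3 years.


PAI = (V2 - V1) / period = (343 - 250) / 3 = 93 / 3 = 31.00 m^3/ha/yr

31.00 m^3/ha/yr


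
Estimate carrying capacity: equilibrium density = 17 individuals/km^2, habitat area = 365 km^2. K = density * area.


K = 17 * 365 = 6205 individuals

6205 individuals


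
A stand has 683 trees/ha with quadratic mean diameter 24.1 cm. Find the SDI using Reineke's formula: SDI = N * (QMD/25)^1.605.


QMD/25 = 24.1/25 = 0.964
(0.964)^1.605 = exp(1.605 * ln(0.964)) = exp(1.605 * (-0.0366640)) = exp(-0.0588457) = 0.942852
SDI = 683 * 0.942852 = 643.968 ≈ 644

644


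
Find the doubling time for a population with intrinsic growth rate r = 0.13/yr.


td = ln(2) / 0.13 = 0.693147 / 0.13 = 5.33190 ≈ 5.3 years

5.3 years


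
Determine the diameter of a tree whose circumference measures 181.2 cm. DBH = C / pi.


DBH = C / pi = 181.2 / 3.141593 = 57.6777 ≈ 57.68 cm

57.68 cm


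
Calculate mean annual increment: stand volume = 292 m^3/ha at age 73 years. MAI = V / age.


MAI = 292 / 73 = 4.00 m^3/ha/yr

4.00 m^3/ha/yr


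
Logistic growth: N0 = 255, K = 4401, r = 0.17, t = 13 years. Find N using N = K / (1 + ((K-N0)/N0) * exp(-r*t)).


(K - N0)/N0 = (4401 - 255)/255 = 4146/255 = 16.2588
r*t = 0.17 * 13 = 2.21; exp(-2.21) = 0.109701
16.2588 * 0.109701 = 1.78361
1 + 1.78361 = 2.78361
N = 4401 / 2.78361 = 1581.04 ≈ 1581

1581


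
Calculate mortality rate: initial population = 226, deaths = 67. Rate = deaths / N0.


Mortality rate = 67 / 226 = 0.296460 ≈ 0.2965

0.2965


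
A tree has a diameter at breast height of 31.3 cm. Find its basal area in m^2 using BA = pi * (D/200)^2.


D/200 = 31.3/200 = 0.1565 m
(D/200)^2 = 0.1565^2 = 0.02449225
BA = 3.141593 * 0.02449225 = 0.0769447 ≈ 0.0769 m^2

0.0769 m^2


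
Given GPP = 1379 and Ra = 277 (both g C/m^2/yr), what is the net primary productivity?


NPP = GPP - Ra = 1379 - 277 = 1102 g C/m^2/yr

1102 g C/m^2/yr


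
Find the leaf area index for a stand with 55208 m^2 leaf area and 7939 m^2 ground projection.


LAI = 55208 / 7939 = 6.9540 ≈ 6.95

6.95


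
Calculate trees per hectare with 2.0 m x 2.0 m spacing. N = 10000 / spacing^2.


N = 10000 / 2.0^2 = 10000 / 4 = 2500.00 ≈ 2500 trees/ha

2500 trees/ha


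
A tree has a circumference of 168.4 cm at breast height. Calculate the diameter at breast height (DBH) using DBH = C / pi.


DBH = C / pi = 168.4 / 3.141593 = 53.6034 ≈ 53.60 cm

53.60 cm


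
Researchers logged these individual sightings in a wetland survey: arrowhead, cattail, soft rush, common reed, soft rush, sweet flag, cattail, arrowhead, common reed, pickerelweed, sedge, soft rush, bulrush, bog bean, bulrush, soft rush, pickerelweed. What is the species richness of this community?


Total individuals logged = 17
Distinct species (count of individuals): arrowhead (2), cattail (2), soft rush (4), common reed (2), sweet flag (1), pickerelweed (2), sedge (1), bulrush (2), bog bean (1)
Species richness = number of distinct species = 9

9


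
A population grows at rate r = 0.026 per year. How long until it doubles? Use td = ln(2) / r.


td = ln(2) / 0.026 = 0.693147 / 0.026 = 26.6595 ≈ 26.7 years

26.7 years
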